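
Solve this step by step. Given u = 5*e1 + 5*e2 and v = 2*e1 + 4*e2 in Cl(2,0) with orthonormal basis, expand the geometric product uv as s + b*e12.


Expand: (5*e1 + 5*e2)(2*e1 + 4*e2)
= 5*2*e1e1 + 5*4*e1e2 + 5*2*e2e1 + 5*4*e2e2
Using e1^2 = e2^2 = 1, e2e1 = -e1e2:
Scalar part s = 5*2 + 5*4 = 10 + 20 = 30
Bivector part b = 5*4 - 5*2 = 20 - 10 = 10
uv = 30 + 10*e12


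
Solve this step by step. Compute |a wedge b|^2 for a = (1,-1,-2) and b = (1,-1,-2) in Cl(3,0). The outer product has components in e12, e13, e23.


a wedge b = (a1*b2 - a2*b1)*e12 + (a1*b3 - a3*b1)*e13 + (a2*b3 - a3*b2)*e23
e12 coeff: 1*(-1) - (-1)*1 = -1 - (-1) = 0
e13 coeff: 1*(-2) - (-2)*1 = -2 - (-2) = 0
e23 coeff: (-1)*(-2) - (-2)*(-1) = 2 - 2 = 0
|a wedge b|^2 = 0^2 + 0^2 + 0^2
= 0 + 0 + 0
= 0


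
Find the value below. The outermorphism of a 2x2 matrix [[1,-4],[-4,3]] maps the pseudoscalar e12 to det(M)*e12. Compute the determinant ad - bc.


The outermorphism of a linear map f sends e1^e2 to f(e1)^f(e2).
f(e1) = 1*e1 - 4*e2
f(e2) = -4*e1 + 3*e2
f(e1) ^ f(e2) = (1*e1 - 4*e2) ^ (-4*e1 + 3*e2)
= 1*3*e12 + (-4)*(-4)*e21
= (3 - 16)*e12
= -13*e12
Coefficient = -13


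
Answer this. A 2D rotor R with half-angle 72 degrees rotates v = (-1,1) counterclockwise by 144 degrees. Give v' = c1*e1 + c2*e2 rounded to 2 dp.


Rotor R = cos(72deg) - sin(72deg)*e12
Rotation angle theta = 2 * 72 = 144 degrees
v' = R*v*~R rotates v by theta.
cos(144deg) = -0.8090, sin(144deg) = 0.5878
v'_1 = -1*cos(144deg) - 1*sin(144deg)
= -1*(-0.8090) - 1*0.5878
= 0.22
v'_2 = -1*sin(144deg) + 1*cos(144deg)
= -1*0.5878 + 1*(-0.8090)
= -1.40
v' = 0.22*e1 - 1.40*e2


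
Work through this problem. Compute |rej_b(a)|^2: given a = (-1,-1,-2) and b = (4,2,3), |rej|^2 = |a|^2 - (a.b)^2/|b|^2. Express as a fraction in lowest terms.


|a|^2 = (-1)^2 + (-1)^2 + (-2)^2 = 6
|b|^2 = 4^2 + 2^2 + 3^2 = 29
a . b = (-1)*4 + (-1)*2 + (-2)*3 = -12
(a.b)^2 = (-12)^2 = 144
|rej|^2 = 6 - 144/29
= (174 - 144)/29
= 30/29
In lowest terms: 30/29


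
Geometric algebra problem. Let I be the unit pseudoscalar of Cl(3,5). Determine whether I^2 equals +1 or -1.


The pseudoscalar I = e1...e_n (product of all n generators) of Cl(p,q) satisfies I^2 = (-1)^(q + n(n-1)/2).
p = 3, q = 5, n = p + q = 8
n(n-1)/2 = 8 * 7 / 2 = 28
Exponent = q + n(n-1)/2 = 5 + 28 = 33
I^2 = (-1)^33 = -1


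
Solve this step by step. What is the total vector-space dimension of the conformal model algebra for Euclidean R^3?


The conformal model of R^3 uses Cl(4,1): the 3 Euclidean generators plus two extra orthogonal generators e+ (e+^2 = +1) and e- (e-^2 = -1), from which the null vectors e0, einf are built.
Number of generators m = 3 + 2 = 5.
dim Cl(p,q) = 2^m = 2^5 = 32


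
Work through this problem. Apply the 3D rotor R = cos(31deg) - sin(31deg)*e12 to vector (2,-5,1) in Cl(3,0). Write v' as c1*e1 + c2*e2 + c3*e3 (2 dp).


Rotor R = cos(31deg) - sin(31deg)*e12
Rotation angle theta = 2 * 31 = 62 degrees in the e12 plane (e1 -> e2).
The component perpendicular to the plane (e3) is invariant: v'_3 = v3 = 1.00
cos(62deg) = 0.4695, sin(62deg) = 0.8829
v'_1 = v1*cos(theta) - v2*sin(theta) = 2*0.4695 - (-5)*0.8829 = 5.35
v'_2 = v1*sin(theta) + v2*cos(theta) = 2*0.8829 + (-5)*0.4695 = -0.58
v' = 5.35*e1 - 0.58*e2 + 1.00*e3


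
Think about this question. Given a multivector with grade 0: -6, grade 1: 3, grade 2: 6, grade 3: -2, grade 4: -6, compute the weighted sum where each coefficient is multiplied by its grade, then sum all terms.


Grade-weighted sum = sum of grade_k * coefficient_k
0*(-6) = 0
1*3 = 3
2*6 = 12
3*(-2) = -6
4*(-6) = -24
Total = 0 + 3 + 12 + (-6) + (-24) = -15


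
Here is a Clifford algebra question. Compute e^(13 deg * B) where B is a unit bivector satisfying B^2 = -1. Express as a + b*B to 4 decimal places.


For a unit bivector B with B^2 = -1, the exponential series gives
e^(theta*B) = cos(theta) + sin(theta)*B (the GA analogue of Euler's formula).
theta = 13 degrees = 0.226893 rad
cos(13 deg) = 0.9744
sin(13 deg) = 0.2250
exp(theta*B) = 0.9744 + 0.2250*B


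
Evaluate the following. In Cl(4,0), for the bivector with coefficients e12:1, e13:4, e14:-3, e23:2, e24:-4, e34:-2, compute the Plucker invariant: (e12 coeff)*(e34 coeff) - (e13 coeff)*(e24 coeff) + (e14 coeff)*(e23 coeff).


Plucker relation: af - be + cd
a*f = 1*(-2) = -2
b*e = 4*(-4) = -16
c*d = (-3)*2 = -6
af - be + cd = -2 - (-16) + (-6)
= 8


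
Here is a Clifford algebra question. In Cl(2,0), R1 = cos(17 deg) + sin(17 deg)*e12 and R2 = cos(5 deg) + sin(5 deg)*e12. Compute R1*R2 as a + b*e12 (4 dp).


Same-plane rotors commute and their half-angles add:
R1*R2 = cos(a1 + a2) + sin(a1 + a2)*e12.
a1 + a2 = 17 + 5 = 22 deg
cos(22 deg) = 0.9272
sin(22 deg) = 0.3746
R1*R2 = 0.9272 + 0.3746*e12


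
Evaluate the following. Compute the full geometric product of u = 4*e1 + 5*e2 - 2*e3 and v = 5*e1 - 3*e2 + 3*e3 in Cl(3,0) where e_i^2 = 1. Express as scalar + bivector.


In Cl(3,0): e_i^2 = 1, e_ie_j = -e_je_i for i != j.
Scalar part = u . v = 4*5 + 5*(-3) + (-2)*3
= 20 + (-15) + (-6) = -1
e12 coeff = 4*(-3) - 5*5 = -12 - 25 = -37
e13 coeff = 4*3 - (-2)*5 = 12 - (-10) = 22
e23 coeff = 5*3 - (-2)*(-3) = 15 - 6 = 9
uv = -1 - 37*e12 + 22*e13 + 9*e23


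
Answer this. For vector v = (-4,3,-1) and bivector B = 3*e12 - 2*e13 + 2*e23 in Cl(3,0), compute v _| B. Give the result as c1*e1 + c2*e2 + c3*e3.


Left contraction v _| B = <vB>_1 (grade-1 part of the geometric product vB).
Using e1_|e12 = e2, e2_|e12 = -e1, e1_|e13 = e3, e3_|e13 = -e1, e2_|e23 = e3, e3_|e23 = -e2:
e1 coeff: -v2*b12 - v3*b13 = -(3)*(3) - (-1)*(-2) = -11
e2 coeff: v1*b12 - v3*b23 = (-4)*(3) - (-1)*(2) = -10
e3 coeff: v1*b13 + v2*b23 = (-4)*(-2) + (3)*(2) = 14
v _| B = -11*e1 - 10*e2 + 14*e3


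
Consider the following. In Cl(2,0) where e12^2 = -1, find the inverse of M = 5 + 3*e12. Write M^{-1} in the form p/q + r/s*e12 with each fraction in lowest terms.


M = 5 + 3*e12, where e12^2 = -1.
Since M commutes with its reverse ~M = a - b*e12, M * ~M = a^2 - b^2*e12^2 = a^2 + b^2.
So M^{-1} = ~M / (a^2 + b^2) = (a - b*e12)/(a^2 + b^2).
a^2 + b^2 = 25 + 9 = 34
Scalar part = 5/34 = 5/34
Bivector coeff = -3/34 = -3/34
M^{-1} = 5/34 - 3/34*e12


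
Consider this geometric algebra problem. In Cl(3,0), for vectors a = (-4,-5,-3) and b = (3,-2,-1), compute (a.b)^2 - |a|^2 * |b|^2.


a . b = (-4)*3 + (-5)*(-2) + (-3)*(-1)
= -12 + 10 + 3 = 1
|a|^2 = (-4)^2 + (-5)^2 + (-3)^2 = 50
|b|^2 = 3^2 + (-2)^2 + (-1)^2 = 14
(a.b)^2 = 1^2 = 1
|a|^2 * |b|^2 = 50 * 14 = 700
Result = 1 - 700 = -699


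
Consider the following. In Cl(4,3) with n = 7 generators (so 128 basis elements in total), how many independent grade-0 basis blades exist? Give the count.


Number of grade-k basis blades in Cl(p,q) with n = p + q is C(n, k).
n = 4 + 3 = 7
C(7, 0) = 7! / (0! * 7!)
= 5040 / (1 * 5040)
= 1


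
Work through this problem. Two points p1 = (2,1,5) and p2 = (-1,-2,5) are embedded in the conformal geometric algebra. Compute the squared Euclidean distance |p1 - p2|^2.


p1 - p2 = (3, 3, 0)
|p1 - p2|^2 = 3^2 + 3^2 + 0^2
= 9 + 9 + 0
= 18


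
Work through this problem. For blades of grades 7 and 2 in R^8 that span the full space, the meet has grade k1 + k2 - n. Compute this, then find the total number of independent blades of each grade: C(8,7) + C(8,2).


Meet grade = grade(A) + grade(B) - n
= 7 + 2 - 8 = 1
C(8,7) = 8
C(8,2) = 28
dim_A + dim_B = 8 + 28 = 36


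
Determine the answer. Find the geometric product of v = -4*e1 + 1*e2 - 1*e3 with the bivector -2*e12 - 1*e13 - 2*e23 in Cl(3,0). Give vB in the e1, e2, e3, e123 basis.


vB has grade-1 (vector) and grade-3 (trivector) parts: vB = (v _| B) + (v ^ B).
Vector part <vB>_1:
  e1: -v2*b12 - v3*b13 = -(1)*(-2) - (-1)*(-1) = 1
  e2: v1*b12 - v3*b23 = (-4)*(-2) - (-1)*(-2) = 6
  e3: v1*b13 + v2*b23 = (-4)*(-1) + (1)*(-2) = 2
Trivector part <vB>_3:
  e123: v1*b23 - v2*b13 + v3*b12 = (-4)*(-2) - (1)*(-1) + (-1)*(-2) = 11
vB = 1*e1 + 6*e2 + 2*e3 + 11*e123


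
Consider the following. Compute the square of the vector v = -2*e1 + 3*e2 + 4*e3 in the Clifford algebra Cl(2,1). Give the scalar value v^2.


v^2 = sum of c_i^2 * e_i^2
Positive signature terms (e_i^2 = +1): (-2)^2 + 3^2 = 13
Negative signature terms (e_j^2 = -1): 4^2 = 16
v^2 = 13 - 16 = -3


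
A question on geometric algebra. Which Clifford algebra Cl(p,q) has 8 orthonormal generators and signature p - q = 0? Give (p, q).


We need p + q = 8 and p - q = 0.
Adding: 2p = 8 + 0 = 8, so p = 4.
Then q = 8 - 4 = 4.
(p, q) = (4, 4)


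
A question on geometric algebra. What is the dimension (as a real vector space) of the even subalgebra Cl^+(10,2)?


Even subalgebra dimension = 2^(n-1)
n = 10 + 2 = 12
2^(12 - 1) = 2^11 = 2048
Verification: sum of C(12,k) for even k = 1 + 66 + 495 + 924 + 495 + 66 + 1 = 2048
Result = 2048


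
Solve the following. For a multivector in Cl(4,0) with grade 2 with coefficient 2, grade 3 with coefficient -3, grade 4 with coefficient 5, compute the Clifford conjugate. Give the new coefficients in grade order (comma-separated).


Clifford conjugate sign for grade k: (-1)^(k(k+1)/2)
Grade 2: (-1)^(2*3/2) = (-1)^3 = -1, coeff 2 -> -2
Grade 3: (-1)^(3*4/2) = (-1)^6 = 1, coeff -3 -> -3
Grade 4: (-1)^(4*5/2) = (-1)^10 = 1, coeff 5 -> 5
Conjugated coefficients: -2, -3, 5


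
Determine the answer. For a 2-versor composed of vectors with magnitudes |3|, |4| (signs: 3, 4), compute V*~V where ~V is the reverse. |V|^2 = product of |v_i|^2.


Each vector v_i has |v_i|^2 = s_i^2
Squared scales: 3^2 = 9, 4^2 = 16
|V|^2 = 9 * 16
= 144


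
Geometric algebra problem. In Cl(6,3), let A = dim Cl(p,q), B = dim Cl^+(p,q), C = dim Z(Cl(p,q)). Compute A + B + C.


n = 6 + 3 = 9
Total dim = 2^9 = 512
Even subalgebra dim = 2^8 = 256
n is odd, so center dim = 2
Sum = 512 + 256 + 2 = 770


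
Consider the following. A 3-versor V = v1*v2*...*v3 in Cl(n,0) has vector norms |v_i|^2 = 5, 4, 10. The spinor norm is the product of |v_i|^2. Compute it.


Spinor norm N(V) = |v1|^2 * |v2|^2 * ... * |v3|^2
= 5 * 4 * 10
Running product: 5, 20, 200
N(V) = 200


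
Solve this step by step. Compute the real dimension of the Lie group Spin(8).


Spin(n) double-covers SO(n); both have Lie algebra so(n) of dimension n(n-1)/2.
n = 8
n(n-1) = 8 * 7 = 56
dim Spin(8) = 56/2 = 28


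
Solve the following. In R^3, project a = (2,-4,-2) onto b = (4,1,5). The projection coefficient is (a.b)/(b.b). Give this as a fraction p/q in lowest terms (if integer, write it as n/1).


Projection coefficient = (a . b) / (b . b)
a . b = 2*4 + (-4)*1 + (-2)*5
= 8 + (-4) + (-10) = -6
b . b = 4^2 + 1^2 + 5^2
= 16 + 1 + 25 = 42
Coefficient = -6/42
In lowest terms: -1/7


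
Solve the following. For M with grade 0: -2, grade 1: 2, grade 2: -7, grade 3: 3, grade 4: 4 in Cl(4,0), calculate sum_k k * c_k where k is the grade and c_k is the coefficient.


Grade-weighted sum = sum of grade_k * coefficient_k
0*(-2) = 0
1*2 = 2
2*(-7) = -14
3*3 = 9
4*4 = 16
Total = 0 + 2 + (-14) + 9 + 16 = 13


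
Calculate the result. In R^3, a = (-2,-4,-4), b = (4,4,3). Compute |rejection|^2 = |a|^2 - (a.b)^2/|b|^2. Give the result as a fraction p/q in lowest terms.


|a|^2 = (-2)^2 + (-4)^2 + (-4)^2 = 36
|b|^2 = 4^2 + 4^2 + 3^2 = 41
a . b = (-2)*4 + (-4)*4 + (-4)*3 = -36
(a.b)^2 = (-36)^2 = 1296
|rej|^2 = 36 - 1296/41
= (1476 - 1296)/41
= 180/41
In lowest terms: 180/41


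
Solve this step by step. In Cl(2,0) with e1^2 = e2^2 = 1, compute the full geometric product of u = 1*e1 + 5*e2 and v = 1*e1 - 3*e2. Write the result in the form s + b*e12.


Expand: (1*e1 + 5*e2)(1*e1 - 3*e2)
= 1*1*e1e1 + 1*(-3)*e1e2 + 5*1*e2e1 + 5*(-3)*e2e2
Using e1^2 = e2^2 = 1, e2e1 = -e1e2:
Scalar part s = 1*1 + 5*(-3) = 1 + (-15) = -14
Bivector part b = 1*(-3) - 5*1 = -3 - 5 = -8
uv = -14 - 8*e12


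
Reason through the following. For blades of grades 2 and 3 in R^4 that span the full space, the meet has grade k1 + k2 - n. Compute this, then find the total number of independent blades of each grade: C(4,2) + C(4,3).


Meet grade = grade(A) + grade(B) - n
= 2 + 3 - 4 = 1
C(4,2) = 6
C(4,3) = 4
dim_A + dim_B = 6 + 4 = 10


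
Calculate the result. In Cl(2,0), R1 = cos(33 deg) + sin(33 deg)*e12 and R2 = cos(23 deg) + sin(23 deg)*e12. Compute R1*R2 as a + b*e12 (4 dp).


Same-plane rotors commute and their half-angles add:
R1*R2 = cos(a1 + a2) + sin(a1 + a2)*e12.
a1 + a2 = 33 + 23 = 56 deg
cos(56 deg) = 0.5592
sin(56 deg) = 0.8290
R1*R2 = 0.5592 + 0.8290*e12


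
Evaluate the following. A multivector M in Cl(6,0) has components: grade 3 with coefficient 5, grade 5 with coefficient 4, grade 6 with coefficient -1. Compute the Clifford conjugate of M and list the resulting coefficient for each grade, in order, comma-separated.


Clifford conjugate sign for grade k: (-1)^(k(k+1)/2)
Grade 3: (-1)^(3*4/2) = (-1)^6 = 1, coeff 5 -> 5
Grade 5: (-1)^(5*6/2) = (-1)^15 = -1, coeff 4 -> -4
Grade 6: (-1)^(6*7/2) = (-1)^21 = -1, coeff -1 -> 1
Conjugated coefficients: 5, -4, 1


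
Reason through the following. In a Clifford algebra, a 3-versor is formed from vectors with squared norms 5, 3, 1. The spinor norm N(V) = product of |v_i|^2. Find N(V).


Spinor norm N(V) = |v1|^2 * |v2|^2 * ... * |v3|^2
= 5 * 3 * 1
Running product: 5, 15, 15
N(V) = 15


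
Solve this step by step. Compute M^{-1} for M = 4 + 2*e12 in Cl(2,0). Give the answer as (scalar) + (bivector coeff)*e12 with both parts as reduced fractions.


M = 4 + 2*e12, where e12^2 = -1.
Since M commutes with its reverse ~M = a - b*e12, M * ~M = a^2 - b^2*e12^2 = a^2 + b^2.
So M^{-1} = ~M / (a^2 + b^2) = (a - b*e12)/(a^2 + b^2).
a^2 + b^2 = 16 + 4 = 20
Scalar part = 4/20 = 1/5
Bivector coeff = -2/20 = -1/10
M^{-1} = 1/5 - 1/10*e12


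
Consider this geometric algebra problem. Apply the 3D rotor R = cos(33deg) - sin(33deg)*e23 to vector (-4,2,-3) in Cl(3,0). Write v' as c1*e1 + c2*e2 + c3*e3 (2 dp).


Rotor R = cos(33deg) - sin(33deg)*e23
Rotation angle theta = 2 * 33 = 66 degrees in the e23 plane (e2 -> e3).
The component perpendicular to the plane (e1) is invariant: v'_1 = v1 = -4.00
cos(66deg) = 0.4067, sin(66deg) = 0.9135
v'_2 = v2*cos(theta) - v3*sin(theta) = 2*0.4067 - (-3)*0.9135 = 3.55
v'_3 = v2*sin(theta) + v3*cos(theta) = 2*0.9135 + (-3)*0.4067 = 0.61
v' = -4.00*e1 + 3.55*e2 + 0.61*e3


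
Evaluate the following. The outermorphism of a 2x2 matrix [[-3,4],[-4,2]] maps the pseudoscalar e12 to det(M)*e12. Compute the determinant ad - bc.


The outermorphism of a linear map f sends e1^e2 to f(e1)^f(e2).
f(e1) = -3*e1 - 4*e2
f(e2) = 4*e1 + 2*e2
f(e1) ^ f(e2) = (-3*e1 - 4*e2) ^ (4*e1 + 2*e2)
= (-3)*2*e12 + (-4)*4*e21
= (-6 - (-16))*e12
= 10*e12
Coefficient = 10


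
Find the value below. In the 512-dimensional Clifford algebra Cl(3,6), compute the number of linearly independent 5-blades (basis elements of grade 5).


Number of grade-k basis blades in Cl(p,q) with n = p + q is C(n, k).
n = 3 + 6 = 9
C(9, 5) = 9! / (5! * 4!)
= 362880 / (120 * 24)
= 126


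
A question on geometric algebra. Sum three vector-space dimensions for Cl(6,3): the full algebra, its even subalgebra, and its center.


n = 6 + 3 = 9
Total dim = 2^9 = 512
Even subalgebra dim = 2^8 = 256
n is odd, so center dim = 2
Sum = 512 + 256 + 2 = 770


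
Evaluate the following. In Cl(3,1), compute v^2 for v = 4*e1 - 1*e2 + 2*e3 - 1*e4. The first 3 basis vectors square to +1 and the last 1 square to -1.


v^2 = sum of c_i^2 * e_i^2
Positive signature terms (e_i^2 = +1): 4^2 + (-1)^2 + 2^2 = 21
Negative signature terms (e_j^2 = -1): (-1)^2 = 1
v^2 = 21 - 1 = 20


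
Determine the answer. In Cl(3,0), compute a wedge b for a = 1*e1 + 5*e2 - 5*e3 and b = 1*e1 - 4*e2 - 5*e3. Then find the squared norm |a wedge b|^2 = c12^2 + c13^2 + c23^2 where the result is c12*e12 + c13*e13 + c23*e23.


a wedge b = (a1*b2 - a2*b1)*e12 + (a1*b3 - a3*b1)*e13 + (a2*b3 - a3*b2)*e23
e12 coeff: 1*(-4) - 5*1 = -4 - 5 = -9
e13 coeff: 1*(-5) - (-5)*1 = -5 - (-5) = 0
e23 coeff: 5*(-5) - (-5)*(-4) = -25 - 20 = -45
|a wedge b|^2 = (-9)^2 + 0^2 + (-45)^2
= 81 + 0 + 2025
= 2106


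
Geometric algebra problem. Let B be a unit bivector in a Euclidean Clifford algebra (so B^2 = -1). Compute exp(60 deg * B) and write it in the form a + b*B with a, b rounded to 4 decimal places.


For a unit bivector B with B^2 = -1, the exponential series gives
e^(theta*B) = cos(theta) + sin(theta)*B (the GA analogue of Euler's formula).
theta = 60 degrees = 1.047198 rad
cos(60 deg) = 0.5000
sin(60 deg) = 0.8660
exp(theta*B) = 0.5000 + 0.8660*B


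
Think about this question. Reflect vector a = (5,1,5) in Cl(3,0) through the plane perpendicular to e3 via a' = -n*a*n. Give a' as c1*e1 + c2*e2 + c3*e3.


Reflection formula: a' = -n*a*n, with n = e3 (unit vector, n^2 = 1).
For reflection through hyperplane perp to e3:
The component along e3 flips sign, others stay.
a = (5, 1, 5)
a' = (5, 1, -5)
a' = 5*e1 + 1*e2 - 5*e3


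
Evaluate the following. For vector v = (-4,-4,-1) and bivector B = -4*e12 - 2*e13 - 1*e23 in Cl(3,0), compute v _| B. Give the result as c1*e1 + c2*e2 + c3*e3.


Left contraction v _| B = <vB>_1 (grade-1 part of the geometric product vB).
Using e1_|e12 = e2, e2_|e12 = -e1, e1_|e13 = e3, e3_|e13 = -e1, e2_|e23 = e3, e3_|e23 = -e2:
e1 coeff: -v2*b12 - v3*b13 = -(-4)*(-4) - (-1)*(-2) = -18
e2 coeff: v1*b12 - v3*b23 = (-4)*(-4) - (-1)*(-1) = 15
e3 coeff: v1*b13 + v2*b23 = (-4)*(-2) + (-4)*(-1) = 12
v _| B = -18*e1 + 15*e2 + 12*e3


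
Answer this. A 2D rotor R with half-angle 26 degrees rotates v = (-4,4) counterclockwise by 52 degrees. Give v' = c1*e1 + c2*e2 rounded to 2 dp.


Rotor R = cos(26deg) - sin(26deg)*e12
Rotation angle theta = 2 * 26 = 52 degrees
v' = R*v*~R rotates v by theta.
cos(52deg) = 0.6157, sin(52deg) = 0.7880
v'_1 = -4*cos(52deg) - 4*sin(52deg)
= -4*0.6157 - 4*0.7880
= -5.61
v'_2 = -4*sin(52deg) + 4*cos(52deg)
= -4*0.7880 + 4*0.6157
= -0.69
v' = -5.61*e1 - 0.69*e2


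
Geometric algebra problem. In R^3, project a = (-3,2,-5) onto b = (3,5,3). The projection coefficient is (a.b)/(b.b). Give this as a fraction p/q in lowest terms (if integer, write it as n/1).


Projection coefficient = (a . b) / (b . b)
a . b = (-3)*3 + 2*5 + (-5)*3
= -9 + 10 + (-15) = -14
b . b = 3^2 + 5^2 + 3^2
= 9 + 25 + 9 = 43
Coefficient = -14/43
In lowest terms: -14/43


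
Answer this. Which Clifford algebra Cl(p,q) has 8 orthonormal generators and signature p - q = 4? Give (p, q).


We need p + q = 8 and p - q = 4.
Adding: 2p = 8 + 4 = 12, so p = 6.
Then q = 8 - 6 = 2.
(p, q) = (6, 2)


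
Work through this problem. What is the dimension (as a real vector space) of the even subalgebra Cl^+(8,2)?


Even subalgebra dimension = 2^(n-1)
n = 8 + 2 = 10
2^(10 - 1) = 2^9 = 512
Verification: sum of C(10,k) for even k = 1 + 45 + 210 + 210 + 45 + 1 = 512
Result = 512


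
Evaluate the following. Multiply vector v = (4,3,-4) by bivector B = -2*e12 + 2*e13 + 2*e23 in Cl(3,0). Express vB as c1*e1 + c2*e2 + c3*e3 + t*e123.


vB has grade-1 (vector) and grade-3 (trivector) parts: vB = (v _| B) + (v ^ B).
Vector part <vB>_1:
  e1: -v2*b12 - v3*b13 = -(3)*(-2) - (-4)*(2) = 14
  e2: v1*b12 - v3*b23 = (4)*(-2) - (-4)*(2) = 0
  e3: v1*b13 + v2*b23 = (4)*(2) + (3)*(2) = 14
Trivector part <vB>_3:
  e123: v1*b23 - v2*b13 + v3*b12 = (4)*(2) - (3)*(2) + (-4)*(-2) = 10
vB = 14*e1 + 0*e2 + 14*e3 + 10*e123


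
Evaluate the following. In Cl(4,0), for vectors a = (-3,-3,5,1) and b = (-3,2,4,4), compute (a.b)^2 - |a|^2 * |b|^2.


a . b = (-3)*(-3) + (-3)*2 + 5*4 + 1*4
= 9 + (-6) + 20 + 4 = 27
|a|^2 = (-3)^2 + (-3)^2 + 5^2 + 1^2 = 44
|b|^2 = (-3)^2 + 2^2 + 4^2 + 4^2 = 45
(a.b)^2 = 27^2 = 729
|a|^2 * |b|^2 = 44 * 45 = 1980
Result = 729 - 1980 = -1251


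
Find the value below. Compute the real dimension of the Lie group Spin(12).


Spin(n) double-covers SO(n); both have Lie algebra so(n) of dimension n(n-1)/2.
n = 12
n(n-1) = 12 * 11 = 132
dim Spin(12) = 132/2 = 66


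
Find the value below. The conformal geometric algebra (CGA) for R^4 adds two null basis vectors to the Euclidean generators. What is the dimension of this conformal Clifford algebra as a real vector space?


The conformal model of R^4 uses Cl(5,1): the 4 Euclidean generators plus two extra orthogonal generators e+ (e+^2 = +1) and e- (e-^2 = -1), from which the null vectors e0, einf are built.
Number of generators m = 4 + 2 = 6.
dim Cl(p,q) = 2^m = 2^6 = 64


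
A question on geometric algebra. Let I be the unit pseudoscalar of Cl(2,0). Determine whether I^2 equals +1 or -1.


The pseudoscalar I = e1...e_n (product of all n generators) of Cl(p,q) satisfies I^2 = (-1)^(q + n(n-1)/2).
p = 2, q = 0, n = p + q = 2
n(n-1)/2 = 2 * 1 / 2 = 1
Exponent = q + n(n-1)/2 = 0 + 1 = 1
I^2 = (-1)^1 = -1


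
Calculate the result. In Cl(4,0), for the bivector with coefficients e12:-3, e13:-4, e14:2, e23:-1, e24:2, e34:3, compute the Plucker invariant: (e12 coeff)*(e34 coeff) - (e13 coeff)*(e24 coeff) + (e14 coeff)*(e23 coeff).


Plucker relation: af - be + cd
a*f = (-3)*3 = -9
b*e = (-4)*2 = -8
c*d = 2*(-1) = -2
af - be + cd = -9 - (-8) + (-2)
= -3


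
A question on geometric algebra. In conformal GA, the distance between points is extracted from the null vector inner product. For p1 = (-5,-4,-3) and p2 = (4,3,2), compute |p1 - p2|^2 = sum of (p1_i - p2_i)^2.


p1 - p2 = (-9, -7, -5)
|p1 - p2|^2 = (-9)^2 + (-7)^2 + (-5)^2
= 81 + 49 + 25
= 155


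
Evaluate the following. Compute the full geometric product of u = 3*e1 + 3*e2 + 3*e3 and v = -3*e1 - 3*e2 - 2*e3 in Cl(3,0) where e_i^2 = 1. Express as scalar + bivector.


In Cl(3,0): e_i^2 = 1, e_ie_j = -e_je_i for i != j.
Scalar part = u . v = 3*(-3) + 3*(-3) + 3*(-2)
= -9 + (-9) + (-6) = -24
e12 coeff = 3*(-3) - 3*(-3) = -9 - (-9) = 0
e13 coeff = 3*(-2) - 3*(-3) = -6 - (-9) = 3
e23 coeff = 3*(-2) - 3*(-3) = -6 - (-9) = 3
uv = -24 + 0*e12 + 3*e13 + 3*e23


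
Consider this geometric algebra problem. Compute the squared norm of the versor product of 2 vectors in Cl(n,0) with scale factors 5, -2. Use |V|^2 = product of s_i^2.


Each vector v_i has |v_i|^2 = s_i^2
Squared scales: 5^2 = 25, (-2)^2 = 4
|V|^2 = 25 * 4
= 100


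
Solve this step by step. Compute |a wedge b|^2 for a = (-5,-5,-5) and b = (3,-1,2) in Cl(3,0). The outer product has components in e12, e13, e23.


a wedge b = (a1*b2 - a2*b1)*e12 + (a1*b3 - a3*b1)*e13 + (a2*b3 - a3*b2)*e23
e12 coeff: (-5)*(-1) - (-5)*3 = 5 - (-15) = 20
e13 coeff: (-5)*2 - (-5)*3 = -10 - (-15) = 5
e23 coeff: (-5)*2 - (-5)*(-1) = -10 - 5 = -15
|a wedge b|^2 = 20^2 + 5^2 + (-15)^2
= 400 + 25 + 225
= 650


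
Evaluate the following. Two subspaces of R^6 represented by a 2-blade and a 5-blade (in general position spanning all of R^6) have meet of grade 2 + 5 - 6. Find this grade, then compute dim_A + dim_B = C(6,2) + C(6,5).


Meet grade = grade(A) + grade(B) - n
= 2 + 5 - 6 = 1
C(6,2) = 15
C(6,5) = 6
dim_A + dim_B = 15 + 6 = 21


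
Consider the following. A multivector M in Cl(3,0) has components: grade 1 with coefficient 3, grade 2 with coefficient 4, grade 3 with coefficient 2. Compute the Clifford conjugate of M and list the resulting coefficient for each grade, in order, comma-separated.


Clifford conjugate sign for grade k: (-1)^(k(k+1)/2)
Grade 1: (-1)^(1*2/2) = (-1)^1 = -1, coeff 3 -> -3
Grade 2: (-1)^(2*3/2) = (-1)^3 = -1, coeff 4 -> -4
Grade 3: (-1)^(3*4/2) = (-1)^6 = 1, coeff 2 -> 2
Conjugated coefficients: -3, -4, 2


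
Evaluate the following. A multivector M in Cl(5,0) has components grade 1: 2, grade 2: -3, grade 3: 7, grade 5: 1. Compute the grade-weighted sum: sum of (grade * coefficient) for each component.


Grade-weighted sum = sum of grade_k * coefficient_k
1*2 = 2
2*(-3) = -6
3*7 = 21
5*1 = 5
Total = 2 + (-6) + 21 + 5 = 22


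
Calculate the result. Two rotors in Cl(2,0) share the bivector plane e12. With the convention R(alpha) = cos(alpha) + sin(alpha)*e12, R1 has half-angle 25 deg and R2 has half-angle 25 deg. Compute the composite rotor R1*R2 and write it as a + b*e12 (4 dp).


Same-plane rotors commute and their half-angles add:
R1*R2 = cos(a1 + a2) + sin(a1 + a2)*e12.
a1 + a2 = 25 + 25 = 50 deg
cos(50 deg) = 0.6428
sin(50 deg) = 0.7660
R1*R2 = 0.6428 + 0.7660*e12


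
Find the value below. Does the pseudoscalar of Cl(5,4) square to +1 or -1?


The pseudoscalar I = e1...e_n (product of all n generators) of Cl(p,q) satisfies I^2 = (-1)^(q + n(n-1)/2).
p = 5, q = 4, n = p + q = 9
n(n-1)/2 = 9 * 8 / 2 = 36
Exponent = q + n(n-1)/2 = 4 + 36 = 40
I^2 = (-1)^40 = +1


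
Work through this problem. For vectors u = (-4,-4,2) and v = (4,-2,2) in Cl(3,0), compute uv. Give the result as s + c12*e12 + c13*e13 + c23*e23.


In Cl(3,0): e_i^2 = 1, e_ie_j = -e_je_i for i != j.
Scalar part = u . v = (-4)*4 + (-4)*(-2) + 2*2
= -16 + 8 + 4 = -4
e12 coeff = (-4)*(-2) - (-4)*4 = 8 - (-16) = 24
e13 coeff = (-4)*2 - 2*4 = -8 - 8 = -16
e23 coeff = (-4)*2 - 2*(-2) = -8 - (-4) = -4
uv = -4 + 24*e12 - 16*e13 - 4*e23


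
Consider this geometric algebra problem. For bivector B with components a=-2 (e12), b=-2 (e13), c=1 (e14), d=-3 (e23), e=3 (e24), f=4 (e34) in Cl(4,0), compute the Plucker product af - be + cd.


Plucker relation: af - be + cd
a*f = (-2)*4 = -8
b*e = (-2)*3 = -6
c*d = 1*(-3) = -3
af - be + cd = -8 - (-6) + (-3)
= -5


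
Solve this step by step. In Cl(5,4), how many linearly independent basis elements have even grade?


Even subalgebra dimension = 2^(n-1)
n = 5 + 4 = 9
2^(9 - 1) = 2^8 = 256
Verification: sum of C(9,k) for even k = 1 + 36 + 126 + 84 + 9 = 256
Result = 256


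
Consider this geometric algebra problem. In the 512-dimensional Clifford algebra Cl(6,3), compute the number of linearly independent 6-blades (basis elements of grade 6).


Number of grade-k basis blades in Cl(p,q) with n = p + q is C(n, k).
n = 6 + 3 = 9
C(9, 6) = 9! / (6! * 3!)
= 362880 / (720 * 6)
= 84


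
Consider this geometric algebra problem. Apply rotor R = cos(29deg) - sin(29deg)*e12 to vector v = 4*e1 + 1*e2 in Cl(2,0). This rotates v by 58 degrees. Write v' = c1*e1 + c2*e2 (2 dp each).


Rotor R = cos(29deg) - sin(29deg)*e12
Rotation angle theta = 2 * 29 = 58 degrees
v' = R*v*~R rotates v by theta.
cos(58deg) = 0.5299, sin(58deg) = 0.8480
v'_1 = 4*cos(58deg) - 1*sin(58deg)
= 4*0.5299 - 1*0.8480
= 1.27
v'_2 = 4*sin(58deg) + 1*cos(58deg)
= 4*0.8480 + 1*0.5299
= 3.92
v' = 1.27*e1 + 3.92*e2


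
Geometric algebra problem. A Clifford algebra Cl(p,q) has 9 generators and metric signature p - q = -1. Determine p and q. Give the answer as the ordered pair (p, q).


We need p + q = 9 and p - q = -1.
Adding: 2p = 9 + (-1) = 8, so p = 4.
Then q = 9 - 4 = 5.
(p, q) = (4, 5)


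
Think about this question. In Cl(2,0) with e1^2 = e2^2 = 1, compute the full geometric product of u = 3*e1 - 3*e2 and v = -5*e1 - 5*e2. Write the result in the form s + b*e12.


Expand: (3*e1 - 3*e2)(-5*e1 - 5*e2)
= 3*(-5)*e1e1 + 3*(-5)*e1e2 + (-3)*(-5)*e2e1 + (-3)*(-5)*e2e2
Using e1^2 = e2^2 = 1, e2e1 = -e1e2:
Scalar part s = 3*(-5) + (-3)*(-5) = -15 + 15 = 0
Bivector part b = 3*(-5) - (-3)*(-5) = -15 - 15 = -30
uv = 0 - 30*e12


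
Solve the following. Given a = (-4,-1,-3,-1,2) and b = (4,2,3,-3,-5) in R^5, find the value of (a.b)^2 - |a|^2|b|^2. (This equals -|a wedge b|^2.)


a . b = (-4)*4 + (-1)*2 + (-3)*3 + (-1)*(-3) + 2*(-5)
= -16 + (-2) + (-9) + 3 + (-10) = -34
|a|^2 = (-4)^2 + (-1)^2 + (-3)^2 + (-1)^2 + 2^2 = 31
|b|^2 = 4^2 + 2^2 + 3^2 + (-3)^2 + (-5)^2 = 63
(a.b)^2 = (-34)^2 = 1156
|a|^2 * |b|^2 = 31 * 63 = 1953
Result = 1156 - 1953 = -797


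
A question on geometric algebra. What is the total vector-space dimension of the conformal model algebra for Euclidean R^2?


The conformal model of R^2 uses Cl(3,1): the 2 Euclidean generators plus two extra orthogonal generators e+ (e+^2 = +1) and e- (e-^2 = -1), from which the null vectors e0, einf are built.
Number of generators m = 2 + 2 = 4.
dim Cl(p,q) = 2^m = 2^4 = 16


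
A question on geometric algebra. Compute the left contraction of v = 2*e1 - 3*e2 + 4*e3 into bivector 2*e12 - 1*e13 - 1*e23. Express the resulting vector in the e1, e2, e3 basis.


Left contraction v _| B = <vB>_1 (grade-1 part of the geometric product vB).
Using e1_|e12 = e2, e2_|e12 = -e1, e1_|e13 = e3, e3_|e13 = -e1, e2_|e23 = e3, e3_|e23 = -e2:
e1 coeff: -v2*b12 - v3*b13 = -(-3)*(2) - (4)*(-1) = 10
e2 coeff: v1*b12 - v3*b23 = (2)*(2) - (4)*(-1) = 8
e3 coeff: v1*b13 + v2*b23 = (2)*(-1) + (-3)*(-1) = 1
v _| B = 10*e1 + 8*e2 + 1*e3


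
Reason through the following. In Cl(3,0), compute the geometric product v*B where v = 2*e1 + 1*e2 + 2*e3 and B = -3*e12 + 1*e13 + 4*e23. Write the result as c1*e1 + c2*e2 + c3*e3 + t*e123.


vB has grade-1 (vector) and grade-3 (trivector) parts: vB = (v _| B) + (v ^ B).
Vector part <vB>_1:
  e1: -v2*b12 - v3*b13 = -(1)*(-3) - (2)*(1) = 1
  e2: v1*b12 - v3*b23 = (2)*(-3) - (2)*(4) = -14
  e3: v1*b13 + v2*b23 = (2)*(1) + (1)*(4) = 6
Trivector part <vB>_3:
  e123: v1*b23 - v2*b13 + v3*b12 = (2)*(4) - (1)*(1) + (2)*(-3) = 1
vB = 1*e1 - 14*e2 + 6*e3 + 1*e123


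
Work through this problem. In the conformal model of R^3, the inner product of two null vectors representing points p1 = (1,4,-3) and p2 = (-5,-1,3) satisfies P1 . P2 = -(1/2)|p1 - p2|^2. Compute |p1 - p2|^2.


p1 - p2 = (6, 5, -6)
|p1 - p2|^2 = 6^2 + 5^2 + (-6)^2
= 36 + 25 + 36
= 97


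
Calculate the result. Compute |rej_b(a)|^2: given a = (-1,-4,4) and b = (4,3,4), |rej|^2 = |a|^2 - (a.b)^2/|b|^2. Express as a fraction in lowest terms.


|a|^2 = (-1)^2 + (-4)^2 + 4^2 = 33
|b|^2 = 4^2 + 3^2 + 4^2 = 41
a . b = (-1)*4 + (-4)*3 + 4*4 = 0
(a.b)^2 = 0^2 = 0
|rej|^2 = 33 - 0/41
= (1353 - 0)/41
= 1353/41
In lowest terms: 33/1


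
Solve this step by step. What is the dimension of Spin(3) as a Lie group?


Spin(n) double-covers SO(n); both have Lie algebra so(n) of dimension n(n-1)/2.
n = 3
n(n-1) = 3 * 2 = 6
dim Spin(3) = 6/2 = 3


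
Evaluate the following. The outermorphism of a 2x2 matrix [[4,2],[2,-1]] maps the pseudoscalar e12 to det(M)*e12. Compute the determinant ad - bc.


The outermorphism of a linear map f sends e1^e2 to f(e1)^f(e2).
f(e1) = 4*e1 + 2*e2
f(e2) = 2*e1 - 1*e2
f(e1) ^ f(e2) = (4*e1 + 2*e2) ^ (2*e1 - 1*e2)
= 4*(-1)*e12 + 2*2*e21
= (-4 - 4)*e12
= -8*e12
Coefficient = -8


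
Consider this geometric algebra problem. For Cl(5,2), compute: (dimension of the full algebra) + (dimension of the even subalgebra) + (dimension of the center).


n = 5 + 2 = 7
Total dim = 2^7 = 128
Even subalgebra dim = 2^6 = 64
n is odd, so center dim = 2
Sum = 128 + 64 + 2 = 194


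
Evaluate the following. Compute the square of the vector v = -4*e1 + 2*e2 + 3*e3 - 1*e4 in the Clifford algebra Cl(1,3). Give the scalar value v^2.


v^2 = sum of c_i^2 * e_i^2
Positive signature terms (e_i^2 = +1): (-4)^2 = 16
Negative signature terms (e_j^2 = -1): 2^2 + 3^2 + (-1)^2 = 14
v^2 = 16 - 14 = 2


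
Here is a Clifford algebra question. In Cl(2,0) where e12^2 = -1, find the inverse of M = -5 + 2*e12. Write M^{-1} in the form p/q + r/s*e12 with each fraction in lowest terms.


M = -5 + 2*e12, where e12^2 = -1.
Since M commutes with its reverse ~M = a - b*e12, M * ~M = a^2 - b^2*e12^2 = a^2 + b^2.
So M^{-1} = ~M / (a^2 + b^2) = (a - b*e12)/(a^2 + b^2).
a^2 + b^2 = 25 + 4 = 29
Scalar part = -5/29 = -5/29
Bivector coeff = -2/29 = -2/29
M^{-1} = -5/29 - 2/29*e12


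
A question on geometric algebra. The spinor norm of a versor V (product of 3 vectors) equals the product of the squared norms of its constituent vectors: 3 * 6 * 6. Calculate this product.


Spinor norm N(V) = |v1|^2 * |v2|^2 * ... * |v3|^2
= 3 * 6 * 6
Running product: 3, 18, 108
N(V) = 108


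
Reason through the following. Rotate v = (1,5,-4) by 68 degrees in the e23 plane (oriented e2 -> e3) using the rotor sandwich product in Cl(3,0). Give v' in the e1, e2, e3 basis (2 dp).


Rotor R = cos(34deg) - sin(34deg)*e23
Rotation angle theta = 2 * 34 = 68 degrees in the e23 plane (e2 -> e3).
The component perpendicular to the plane (e1) is invariant: v'_1 = v1 = 1.00
cos(68deg) = 0.3746, sin(68deg) = 0.9272
v'_2 = v2*cos(theta) - v3*sin(theta) = 5*0.3746 - (-4)*0.9272 = 5.58
v'_3 = v2*sin(theta) + v3*cos(theta) = 5*0.9272 + (-4)*0.3746 = 3.14
v' = 1.00*e1 + 5.58*e2 + 3.14*e3


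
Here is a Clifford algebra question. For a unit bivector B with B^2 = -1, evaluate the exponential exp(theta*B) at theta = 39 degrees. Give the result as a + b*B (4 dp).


For a unit bivector B with B^2 = -1, the exponential series gives
e^(theta*B) = cos(theta) + sin(theta)*B (the GA analogue of Euler's formula).
theta = 39 degrees = 0.680678 rad
cos(39 deg) = 0.7771
sin(39 deg) = 0.6293
exp(theta*B) = 0.7771 + 0.6293*B


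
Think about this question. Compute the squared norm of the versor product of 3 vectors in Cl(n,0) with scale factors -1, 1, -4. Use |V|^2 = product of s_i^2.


Each vector v_i has |v_i|^2 = s_i^2
Squared scales: (-1)^2 = 1, 1^2 = 1, (-4)^2 = 16
|V|^2 = 1 * 1 * 16
= 16


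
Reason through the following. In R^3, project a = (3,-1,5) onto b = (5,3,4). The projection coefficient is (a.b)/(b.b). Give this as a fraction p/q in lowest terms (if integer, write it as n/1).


Projection coefficient = (a . b) / (b . b)
a . b = 3*5 + (-1)*3 + 5*4
= 15 + (-3) + 20 = 32
b . b = 5^2 + 3^2 + 4^2
= 25 + 9 + 16 = 50
Coefficient = 32/50
In lowest terms: 16/25


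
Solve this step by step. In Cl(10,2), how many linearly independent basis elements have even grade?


Even subalgebra dimension = 2^(n-1)
n = 10 + 2 = 12
2^(12 - 1) = 2^11 = 2048
Verification: sum of C(12,k) for even k = 1 + 66 + 495 + 924 + 495 + 66 + 1 = 2048
Result = 2048


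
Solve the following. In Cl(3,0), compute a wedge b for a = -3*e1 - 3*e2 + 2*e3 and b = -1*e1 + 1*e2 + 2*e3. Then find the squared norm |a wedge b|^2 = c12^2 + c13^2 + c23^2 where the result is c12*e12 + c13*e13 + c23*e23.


a wedge b = (a1*b2 - a2*b1)*e12 + (a1*b3 - a3*b1)*e13 + (a2*b3 - a3*b2)*e23
e12 coeff: (-3)*1 - (-3)*(-1) = -3 - 3 = -6
e13 coeff: (-3)*2 - 2*(-1) = -6 - (-2) = -4
e23 coeff: (-3)*2 - 2*1 = -6 - 2 = -8
|a wedge b|^2 = (-6)^2 + (-4)^2 + (-8)^2
= 36 + 16 + 64
= 116


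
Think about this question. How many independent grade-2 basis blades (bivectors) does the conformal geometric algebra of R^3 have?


The conformal model of R^3 uses Cl(4,1) with m = 3 + 2 = 5 generators.
Number of grade-2 blades = C(m, 2) = C(5, 2)
= 5*4/2 = 10


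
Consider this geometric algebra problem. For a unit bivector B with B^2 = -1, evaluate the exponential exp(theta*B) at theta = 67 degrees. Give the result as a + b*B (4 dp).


For a unit bivector B with B^2 = -1, the exponential series gives
e^(theta*B) = cos(theta) + sin(theta)*B (the GA analogue of Euler's formula).
theta = 67 degrees = 1.169371 rad
cos(67 deg) = 0.3907
sin(67 deg) = 0.9205
exp(theta*B) = 0.3907 + 0.9205*B


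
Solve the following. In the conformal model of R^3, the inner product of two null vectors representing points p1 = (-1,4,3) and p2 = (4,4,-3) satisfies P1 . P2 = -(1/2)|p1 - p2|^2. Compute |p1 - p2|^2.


p1 - p2 = (-5, 0, 6)
|p1 - p2|^2 = (-5)^2 + 0^2 + 6^2
= 25 + 0 + 36
= 61


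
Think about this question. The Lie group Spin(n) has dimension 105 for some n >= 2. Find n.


dim Spin(n) = dim so(n) = n(n-1)/2.
Solve n(n-1)/2 = 105, i.e. n^2 - n - 210 = 0.
Discriminant = 1 + 8*105 = 841
n = (1 + sqrt(841))/2 = (1 + 29)/2 = 15


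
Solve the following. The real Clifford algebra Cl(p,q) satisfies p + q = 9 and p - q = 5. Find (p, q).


We need p + q = 9 and p - q = 5.
Adding: 2p = 9 + 5 = 14, so p = 7.
Then q = 9 - 7 = 2.
(p, q) = (7, 2)


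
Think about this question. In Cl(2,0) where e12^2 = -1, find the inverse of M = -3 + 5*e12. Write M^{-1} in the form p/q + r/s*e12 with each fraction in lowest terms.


M = -3 + 5*e12, where e12^2 = -1.
Since M commutes with its reverse ~M = a - b*e12, M * ~M = a^2 - b^2*e12^2 = a^2 + b^2.
So M^{-1} = ~M / (a^2 + b^2) = (a - b*e12)/(a^2 + b^2).
a^2 + b^2 = 9 + 25 = 34
Scalar part = -3/34 = -3/34
Bivector coeff = -5/34 = -5/34
M^{-1} = -3/34 - 5/34*e12


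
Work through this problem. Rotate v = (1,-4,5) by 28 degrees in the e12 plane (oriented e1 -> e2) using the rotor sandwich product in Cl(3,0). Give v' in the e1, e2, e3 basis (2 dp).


Rotor R = cos(14deg) - sin(14deg)*e12
Rotation angle theta = 2 * 14 = 28 degrees in the e12 plane (e1 -> e2).
The component perpendicular to the plane (e3) is invariant: v'_3 = v3 = 5.00
cos(28deg) = 0.8829, sin(28deg) = 0.4695
v'_1 = v1*cos(theta) - v2*sin(theta) = 1*0.8829 - (-4)*0.4695 = 2.76
v'_2 = v1*sin(theta) + v2*cos(theta) = 1*0.4695 + (-4)*0.8829 = -3.06
v' = 2.76*e1 - 3.06*e2 + 5.00*e3


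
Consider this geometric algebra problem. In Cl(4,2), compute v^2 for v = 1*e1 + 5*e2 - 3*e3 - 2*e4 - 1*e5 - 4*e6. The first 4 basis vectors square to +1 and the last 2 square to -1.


v^2 = sum of c_i^2 * e_i^2
Positive signature terms (e_i^2 = +1): 1^2 + 5^2 + (-3)^2 + (-2)^2 = 39
Negative signature terms (e_j^2 = -1): (-1)^2 + (-4)^2 = 17
v^2 = 39 - 17 = 22


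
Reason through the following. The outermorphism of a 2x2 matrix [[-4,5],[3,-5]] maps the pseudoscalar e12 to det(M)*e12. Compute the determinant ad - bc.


The outermorphism of a linear map f sends e1^e2 to f(e1)^f(e2).
f(e1) = -4*e1 + 3*e2
f(e2) = 5*e1 - 5*e2
f(e1) ^ f(e2) = (-4*e1 + 3*e2) ^ (5*e1 - 5*e2)
= (-4)*(-5)*e12 + 3*5*e21
= (20 - 15)*e12
= 5*e12
Coefficient = 5


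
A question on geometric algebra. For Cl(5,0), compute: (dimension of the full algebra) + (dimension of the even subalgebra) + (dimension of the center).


n = 5 + 0 = 5
Total dim = 2^5 = 32
Even subalgebra dim = 2^4 = 16
n is odd, so center dim = 2
Sum = 32 + 16 + 2 = 50


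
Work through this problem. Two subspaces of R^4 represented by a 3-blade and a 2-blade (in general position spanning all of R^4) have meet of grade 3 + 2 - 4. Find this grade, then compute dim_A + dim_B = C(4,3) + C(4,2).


Meet grade = grade(A) + grade(B) - n
= 3 + 2 - 4 = 1
C(4,3) = 4
C(4,2) = 6
dim_A + dim_B = 4 + 6 = 10


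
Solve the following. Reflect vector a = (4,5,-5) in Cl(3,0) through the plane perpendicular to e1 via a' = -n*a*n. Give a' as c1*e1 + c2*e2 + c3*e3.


Reflection formula: a' = -n*a*n, with n = e1 (unit vector, n^2 = 1).
For reflection through hyperplane perp to e1:
The component along e1 flips sign, others stay.
a = (4, 5, -5)
a' = (-4, 5, -5)
a' = -4*e1 + 5*e2 - 5*e3


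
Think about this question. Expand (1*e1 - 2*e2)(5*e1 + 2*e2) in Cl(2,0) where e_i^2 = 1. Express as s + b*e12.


Expand: (1*e1 - 2*e2)(5*e1 + 2*e2)
= 1*5*e1e1 + 1*2*e1e2 + (-2)*5*e2e1 + (-2)*2*e2e2
Using e1^2 = e2^2 = 1, e2e1 = -e1e2:
Scalar part s = 1*5 + (-2)*2 = 5 + (-4) = 1
Bivector part b = 1*2 - (-2)*5 = 2 - (-10) = 12
uv = 1 + 12*e12


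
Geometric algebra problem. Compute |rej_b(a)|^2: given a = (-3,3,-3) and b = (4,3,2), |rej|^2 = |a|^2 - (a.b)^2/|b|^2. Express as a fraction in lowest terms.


|a|^2 = (-3)^2 + 3^2 + (-3)^2 = 27
|b|^2 = 4^2 + 3^2 + 2^2 = 29
a . b = (-3)*4 + 3*3 + (-3)*2 = -9
(a.b)^2 = (-9)^2 = 81
|rej|^2 = 27 - 81/29
= (783 - 81)/29
= 702/29
In lowest terms: 702/29


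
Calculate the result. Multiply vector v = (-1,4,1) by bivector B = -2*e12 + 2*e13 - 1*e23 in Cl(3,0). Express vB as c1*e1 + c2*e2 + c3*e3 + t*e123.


vB has grade-1 (vector) and grade-3 (trivector) parts: vB = (v _| B) + (v ^ B).
Vector part <vB>_1:
  e1: -v2*b12 - v3*b13 = -(4)*(-2) - (1)*(2) = 6
  e2: v1*b12 - v3*b23 = (-1)*(-2) - (1)*(-1) = 3
  e3: v1*b13 + v2*b23 = (-1)*(2) + (4)*(-1) = -6
Trivector part <vB>_3:
  e123: v1*b23 - v2*b13 + v3*b12 = (-1)*(-1) - (4)*(2) + (1)*(-2) = -9
vB = 6*e1 + 3*e2 - 6*e3 - 9*e123


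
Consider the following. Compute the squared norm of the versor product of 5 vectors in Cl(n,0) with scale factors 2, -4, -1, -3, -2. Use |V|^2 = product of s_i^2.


Each vector v_i has |v_i|^2 = s_i^2
Squared scales: 2^2 = 4, (-4)^2 = 16, (-1)^2 = 1, (-3)^2 = 9, (-2)^2 = 4
|V|^2 = 4 * 16 * 1 * 9 * 4
= 2304
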